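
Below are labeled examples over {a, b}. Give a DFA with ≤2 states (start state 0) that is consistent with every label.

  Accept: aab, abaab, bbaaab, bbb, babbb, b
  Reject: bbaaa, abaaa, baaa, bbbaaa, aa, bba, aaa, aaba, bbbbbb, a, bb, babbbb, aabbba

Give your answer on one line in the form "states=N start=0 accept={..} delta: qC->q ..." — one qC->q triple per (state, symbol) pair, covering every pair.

Grow the machine one transition at a time. Run the examples from 0; the earliest place one falls off (shortest prefix, ties alphabetical) gets sent to the lowest-numbered state that keeps every Accept/Reject pair distinguishable — a pair clashes when both reach the same state with identical unread suffix — and to a fresh state only if none does.
a: 0a undefined. 0a->0: ok.
b: 0b undefined. 0b->0: no, aab/bbaaa meet in 0. Open state 1: 0b->1.
ba: 1a undefined. 1a->0: ok.
bb: 1b undefined. 1b->0: ok.
All examples now run through 2 states with every (state, symbol) defined. Accept strings end in {1}, Reject strings end in {0}; accept={1}.

states=2 start=0 accept={1} delta: 0a->0 0b->1 1a->0 1b->0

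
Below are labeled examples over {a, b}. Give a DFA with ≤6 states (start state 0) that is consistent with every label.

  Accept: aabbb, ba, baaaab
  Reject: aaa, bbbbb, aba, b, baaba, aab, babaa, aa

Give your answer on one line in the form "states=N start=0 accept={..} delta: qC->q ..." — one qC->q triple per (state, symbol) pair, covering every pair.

states=4 start=0 accept={1} delta: 0a->1 0b->0 1a->2 1b->1 2a->0 2b->3 3a->0 3b->1

State merging on the prefix tree: take the shortest (then alphabetical) example prefix whose next move is undefined and point that move at state 0, else 1, else 2, ...; a target is out if some Accept/Reject pair would then sit in one state with the same input left (inseparable). If every existing state is out, open a new one.
a: 0a undefined. 0a->0: no, ba/aba meet in 0 with "ba" left. Open state 1: 0a->1.
b: 0b undefined. 0b->0: ok.
aa: 1a undefined. 1a->0: no, aabbb/bbbbb meet in 0. 1a->1: no, ba/aaa meet in 1. Open state 2: 1a->2.
ab: 1b undefined. 1b->0: no, ba/aba meet in 1. 1b->1: ok.
aaa: 2a undefined. 2a->0: ok.
aab: 2b undefined. 2b->0: no, aabbb/aaa meet in 0. 2b->1: no, aabbb/aab meet in 1. 2b->2: no, aabbb/aba meet in 2. Open state 3: 2b->3.
aabb: 3b undefined. 3b->0: no, aabbb/aaa meet in 0. 3b->1: ok.
baaba: 3a undefined. 3a->0: ok.
All examples now run through 4 states with every (state, symbol) defined. Accept strings end in {1}, Reject strings end in {0,2,3}; accept={1}.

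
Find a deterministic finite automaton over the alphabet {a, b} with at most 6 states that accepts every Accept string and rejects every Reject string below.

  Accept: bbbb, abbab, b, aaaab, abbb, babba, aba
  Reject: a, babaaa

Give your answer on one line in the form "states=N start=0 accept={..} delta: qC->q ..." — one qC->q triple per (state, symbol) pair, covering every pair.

states=3 start=0 accept={1,2} delta: 0a->0 0b->1 1a->1 1b->2 2a->0 2b->1

Grow the machine one transition at a time. Run the examples from 0; the earliest place one falls off (shortest prefix, ties alphabetical) gets sent to the lowest-numbered state that keeps every Accept/Reject pair distinguishable — a pair clashes when both reach the same state with identical unread suffix — and to a fresh state only if none does.
a: 0a undefined. 0a->0: ok.
b: 0b undefined. 0b->0: no, bbbb/a meet in 0. Open state 1: 0b->1.
ba: 1a undefined. 1a->0: no, aba/a meet in 0. 1a->1: ok.
bb: 1b undefined. 1b->0: no, bbbb/a meet in 0. 1b->1: no, bbbb/babaaa meet in 1. Open state 2: 1b->2.
bbb: 2b undefined. 2b->0: no, abbb/a meet in 0. 2b->1: ok.
abba: 2a undefined. 2a->0: ok.
All examples now run through 3 states with every (state, symbol) defined. Accept strings end in {1,2}, Reject strings end in {0}; accept={1,2}.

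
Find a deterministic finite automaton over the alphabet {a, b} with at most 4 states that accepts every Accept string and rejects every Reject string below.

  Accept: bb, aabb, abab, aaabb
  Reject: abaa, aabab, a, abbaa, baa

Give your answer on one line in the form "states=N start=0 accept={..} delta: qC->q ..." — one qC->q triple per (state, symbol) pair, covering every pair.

Grow the machine one transition at a time. Run the examples from 0; the earliest place one falls off (shortest prefix, ties alphabetical) gets sent to the lowest-numbered state that keeps every Accept/Reject pair distinguishable — a pair clashes when both reach the same state with identical unread suffix — and to a fresh state only if none does.
a: 0a undefined. 0a->0: no, abab/aabab meet in 0 with "bab" left. Open state 1: 0a->1.
b: 0b undefined. 0b->0: ok.
aa: 1a undefined. 1a->0: no, bb/baa meet in 0. 1a->1: no, abab/aabab meet in 1 with "bab" left. Open state 2: 1a->2.
ab: 1b undefined. 1b->0: ok.
aaa: 2a undefined. 2a->0: ok.
aab: 2b undefined. 2b->0: no, bb/aabab meet in 0. 2b->1: ok.
All examples now run through 3 states with every (state, symbol) defined. Accept strings end in {0}, Reject strings end in {1,2}; accept={0}.

states=3 start=0 accept={0} delta: 0a->1 0b->0 1a->2 1b->0 2a->0 2b->1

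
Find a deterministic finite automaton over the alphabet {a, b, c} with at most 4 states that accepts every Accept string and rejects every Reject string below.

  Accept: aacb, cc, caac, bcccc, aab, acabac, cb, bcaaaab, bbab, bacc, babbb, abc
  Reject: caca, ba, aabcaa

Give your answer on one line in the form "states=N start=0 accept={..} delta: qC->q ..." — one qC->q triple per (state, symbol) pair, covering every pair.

states=2 start=0 accept={1} delta: 0a->0 0b->1 0c->1 1a->0 1b->1 1c->1

Grow the machine one transition at a time. Run the examples from 0; the earliest place one falls off (shortest prefix, ties alphabetical) gets sent to the lowest-numbered state that keeps every Accept/Reject pair distinguishable — a pair clashes when both reach the same state with identical unread suffix — and to a fresh state only if none does.
a: 0a undefined. 0a->0: ok.
b: 0b undefined. 0b->0: no, aab/ba meet in 0. Open state 1: 0b->1.
c: 0c undefined. 0c->0: no, cc/caca meet in 0. 0c->1: ok.
ba: 1a undefined. 1a->0: ok.
bb: 1b undefined. 1b->0: no, aacb/caca meet in 0. 1b->1: ok.
bc: 1c undefined. 1c->0: no, cc/caca meet in 0. 1c->1: ok.
All examples now run through 2 states with every (state, symbol) defined. Accept strings end in {1}, Reject strings end in {0}; accept={1}.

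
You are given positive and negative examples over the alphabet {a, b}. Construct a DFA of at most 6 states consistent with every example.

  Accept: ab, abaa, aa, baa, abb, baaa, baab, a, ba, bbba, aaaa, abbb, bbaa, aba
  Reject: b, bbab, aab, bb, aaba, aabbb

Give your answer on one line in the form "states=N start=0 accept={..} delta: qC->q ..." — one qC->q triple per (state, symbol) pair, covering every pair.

Grow the machine one transition at a time. Run the examples from 0; the earliest place one falls off (shortest prefix, ties alphabetical) gets sent to the lowest-numbered state that keeps every Accept/Reject pair distinguishable — a pair clashes when both reach the same state with identical unread suffix — and to a fresh state only if none does.
a: 0a undefined. 0a->0: no, ab/b meet in 0 with "b" left. Open state 1: 0a->1.
b: 0b undefined. 0b->0: no, ab/bbab meet in 1 with "b" left. 0b->1: no, ab/bb meet in 1 with "b" left. Open state 2: 0b->2.
aa: 1a undefined. 1a->0: no, ba/aaba meet in 2 with "a" left. 1a->1: no, ab/aab meet in 1 with "b" left. 1a->2: no, aa/b meet in 2. Open state 3: 1a->3.
ab: 1b undefined. 1b->0: no, abb/b meet in 2. 1b->1: ok.
ba: 2a undefined. 2a->0: ok.
bb: 2b undefined. 2b->0: no, ab/bbab meet in 1. 2b->1: no, ab/bb meet in 1. 2b->2: ok.
aaa: 3a undefined. 3a->0: ok.
aab: 3b undefined. 3b->0: no, ab/aaba meet in 1. 3b->1: no, ab/aab meet in 1. 3b->2: no, abaa/aaba meet in 0. 3b->3: no, abaa/aaba meet in 0. Open state 4: 3b->4.
aaba: 4a undefined. 4a->0: no, abaa/aaba meet in 0. 4a->1: no, ab/aaba meet in 1. 4a->2: ok.
aabb: 4b undefined. 4b->0: ok.
All examples now run through 5 states with every (state, symbol) defined. Accept strings end in {0,1,3}, Reject strings end in {2,4}; accept={0,1,3}.

states=5 start=0 accept={0,1,3} delta: 0a->1 0b->2 1a->3 1b->1 2a->0 2b->2 3a->0 3b->4 4a->2 4b->0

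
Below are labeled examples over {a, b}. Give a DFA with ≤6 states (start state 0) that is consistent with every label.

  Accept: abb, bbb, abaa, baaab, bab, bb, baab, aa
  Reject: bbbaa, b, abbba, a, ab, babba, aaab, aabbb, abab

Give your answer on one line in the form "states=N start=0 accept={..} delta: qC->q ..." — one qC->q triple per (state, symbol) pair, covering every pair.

Grow the machine one transition at a time. Run the examples from 0; the earliest place one falls off (shortest prefix, ties alphabetical) gets sent to the lowest-numbered state that keeps every Accept/Reject pair distinguishable — a pair clashes when both reach the same state with identical unread suffix — and to a fresh state only if none does.
a: 0a undefined. 0a->0: no, bbb/aabbb meet in 0 with "bbb" left. Open state 1: 0a->1.
b: 0b undefined. 0b->0: no, bbb/b meet in 0. 0b->1: no, bb/ab meet in 1 with "b" left. Open state 2: 0b->2.
aa: 1a undefined. 1a->0: no, bbb/aabbb meet in 2 with "bb" left. 1a->1: no, aa/a meet in 1. 1a->2: no, bab/aaab meet in 2 with "ab" left. Open state 3: 1a->3.
ab: 1b undefined. 1b->0: no, abb/b meet in 2. 1b->1: no, abb/a meet in 1. 1b->2: no, bab/abab meet in 2 with "ab" left. 1b->3: no, aa/ab meet in 3. Open state 4: 1b->4.
ba: 2a undefined. 2a->0: no, bab/b meet in 2. 2a->1: no, baaab/aaab meet in 3 with "ab" left. 2a->2: ok.
bb: 2b undefined. 2b->0: no, bbb/bbbaa meet in 2. 2b->1: no, bbb/ab meet in 4. 2b->2: no, bbb/bbbaa meet in 2. 2b->3: ok.
aaa: 3a undefined. 3a->0: ok.
aab: 3b undefined. 3b->0: no, baaab/bbbaa meet in 3. 3b->1: no, abb/aabbb meet in 4 with "b" left. 3b->2: no, bbb/bbbaa meet in 2. 3b->3: no, bbb/aabbb meet in 3. 3b->4: no, bbb/ab meet in 4. Open state 5: 3b->5.
aba: 4a undefined. 4a->0: no, abaa/a meet in 1. 4a->1: ok.
abb: 4b undefined. 4b->0: ok.
aabb: 5b undefined. 5b->0: ok.
bbba: 5a undefined. 5a->0: no, abb/babba meet in 0. 5a->1: no, abaa/bbbaa meet in 3. 5a->2: ok.
All examples now run through 6 states with every (state, symbol) defined. Accept strings end in {0,3,5}, Reject strings end in {1,2,4}; accept={0,3,5}.

states=6 start=0 accept={0,3,5} delta: 0a->1 0b->2 1a->3 1b->4 2a->2 2b->3 3a->0 3b->5 4a->1 4b->0 5a->2 5b->0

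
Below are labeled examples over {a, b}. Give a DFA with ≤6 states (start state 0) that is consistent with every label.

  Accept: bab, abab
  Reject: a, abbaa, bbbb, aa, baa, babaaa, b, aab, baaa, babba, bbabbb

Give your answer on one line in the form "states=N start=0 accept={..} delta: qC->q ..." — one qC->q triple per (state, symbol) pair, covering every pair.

states=3 start=0 accept={2} delta: 0a->0 0b->1 1a->1 1b->2 2a->0 2b->0

State merging on the prefix tree: take the shortest (then alphabetical) example prefix whose next move is undefined and point that move at state 0, else 1, else 2, ...; a target is out if some Accept/Reject pair would then sit in one state with the same input left (inseparable). If every existing state is out, open a new one.
a: 0a undefined. 0a->0: ok.
b: 0b undefined. 0b->0: no, bab/a meet in 0. Open state 1: 0b->1.
ba: 1a undefined. 1a->0: no, bab/b meet in 1. 1a->1: ok.
bb: 1b undefined. 1b->0: no, bab/a meet in 0. 1b->1: no, bab/abbaa meet in 1. Open state 2: 1b->2.
bba: 2a undefined. 2a->0: ok.
bbb: 2b undefined. 2b->0: ok.
All examples now run through 3 states with every (state, symbol) defined. Accept strings end in {2}, Reject strings end in {0,1}; accept={2}.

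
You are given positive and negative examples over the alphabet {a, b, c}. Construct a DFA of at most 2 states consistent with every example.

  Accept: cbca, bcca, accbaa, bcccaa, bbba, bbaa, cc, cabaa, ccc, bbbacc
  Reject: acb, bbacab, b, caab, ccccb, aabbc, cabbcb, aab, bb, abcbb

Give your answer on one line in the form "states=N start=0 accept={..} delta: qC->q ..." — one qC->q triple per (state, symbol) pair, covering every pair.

states=2 start=0 accept={0} delta: 0a->0 0b->1 0c->0 1a->0 1b->1 1c->1

Fold the examples into a partial DFA from state 0: repeatedly fix the first undefined (state, symbol) met by the shortest-then-alphabetical prefix, trying targets in increasing order and rejecting any under which an Accept and a Reject string meet in one state with the same remainder; add a state when all current targets are rejected. Accepting states are where Accept strings end.
a: 0a undefined. 0a->0: ok.
b: 0b undefined. 0b->0: no, bbba/b meet in 0. Open state 1: 0b->1.
c: 0c undefined. 0c->0: ok.
bb: 1b undefined. 1b->0: no, bbaa/aabbc meet in 0. 1b->1: ok.
bc: 1c undefined. 1c->0: no, cbca/aabbc meet in 0. 1c->1: ok.
bba: 1a undefined. 1a->0: ok.
All examples now run through 2 states with every (state, symbol) defined. Accept strings end in {0}, Reject strings end in {1}; accept={0}.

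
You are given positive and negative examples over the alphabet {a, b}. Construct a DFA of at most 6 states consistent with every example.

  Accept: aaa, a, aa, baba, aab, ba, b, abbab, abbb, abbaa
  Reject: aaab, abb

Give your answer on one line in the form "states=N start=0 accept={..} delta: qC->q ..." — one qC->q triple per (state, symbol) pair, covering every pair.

states=4 start=0 accept={0,1} delta: 0a->1 0b->0 1a->0 1b->2 2a->0 2b->3 3a->0 3b->0

Fold the examples into a partial DFA from state 0: repeatedly fix the first undefined (state, symbol) met by the shortest-then-alphabetical prefix, trying targets in increasing order and rejecting any under which an Accept and a Reject string meet in one state with the same remainder; add a state when all current targets are rejected. Accepting states are where Accept strings end.
a: 0a undefined. 0a->0: no, aab/aaab meet in 0 with "b" left. Open state 1: 0a->1.
b: 0b undefined. 0b->0: ok.
aa: 1a undefined. 1a->0: ok.
ab: 1b undefined. 1b->0: no, aa/aaab meet in 0. 1b->1: no, aaa/aaab meet in 1. Open state 2: 1b->2.
abb: 2b undefined. 2b->0: no, aa/abb meet in 0. 2b->1: no, aaa/abb meet in 1. 2b->2: no, abbb/aaab meet in 2. Open state 3: 2b->3.
abba: 3a undefined. 3a->0: ok.
abbb: 3b undefined. 3b->0: ok.
baba: 2a undefined. 2a->0: ok.
All examples now run through 4 states with every (state, symbol) defined. Accept strings end in {0,1}, Reject strings end in {2,3}; accept={0,1}.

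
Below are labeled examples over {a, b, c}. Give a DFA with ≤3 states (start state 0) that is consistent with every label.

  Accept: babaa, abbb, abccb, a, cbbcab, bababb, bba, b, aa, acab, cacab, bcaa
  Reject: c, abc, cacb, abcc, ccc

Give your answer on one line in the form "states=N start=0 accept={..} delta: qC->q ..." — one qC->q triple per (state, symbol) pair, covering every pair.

Fold the examples into a partial DFA from state 0: repeatedly fix the first undefined (state, symbol) met by the shortest-then-alphabetical prefix, trying targets in increasing order and rejecting any under which an Accept and a Reject string meet in one state with the same remainder; add a state when all current targets are rejected. Accepting states are where Accept strings end.
a: 0a undefined. 0a->0: ok.
b: 0b undefined. 0b->0: ok.
c: 0c undefined. 0c->0: no, babaa/c meet in 0. Open state 1: 0c->1.
ca: 1a undefined. 1a->0: ok.
cb: 1b undefined. 1b->0: no, babaa/cacb meet in 0. 1b->1: ok.
cc: 1c undefined. 1c->0: no, babaa/abcc meet in 0. 1c->1: no, abccb/c meet in 1. Open state 2: 1c->2.
ccc: 2c undefined. 2c->0: no, babaa/ccc meet in 0. 2c->1: ok.
abccb: 2b undefined. 2b->0: ok.
cbbca: 2a undefined. 2a->0: ok.
All examples now run through 3 states with every (state, symbol) defined. Accept strings end in {0}, Reject strings end in {1,2}; accept={0}.

states=3 start=0 accept={0} delta: 0a->0 0b->0 0c->1 1a->0 1b->1 1c->2 2a->0 2b->0 2c->1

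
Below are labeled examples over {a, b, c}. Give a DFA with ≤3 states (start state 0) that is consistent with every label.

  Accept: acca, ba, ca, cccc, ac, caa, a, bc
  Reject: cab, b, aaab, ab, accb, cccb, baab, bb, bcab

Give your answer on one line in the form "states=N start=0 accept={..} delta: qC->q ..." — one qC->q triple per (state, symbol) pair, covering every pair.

Grow the machine one transition at a time. Run the examples from 0; the earliest place one falls off (shortest prefix, ties alphabetical) gets sent to the lowest-numbered state that keeps every Accept/Reject pair distinguishable — a pair clashes when both reach the same state with identical unread suffix — and to a fresh state only if none does.
a: 0a undefined. 0a->0: ok.
b: 0b undefined. 0b->0: no, ba/b meet in 0. Open state 1: 0b->1.
c: 0c undefined. 0c->0: ok.
ba: 1a undefined. 1a->0: ok.
bb: 1b undefined. 1b->0: no, acca/bb meet in 0. 1b->1: ok.
bc: 1c undefined. 1c->0: ok.
All examples now run through 2 states with every (state, symbol) defined. Accept strings end in {0}, Reject strings end in {1}; accept={0}.

states=2 start=0 accept={0} delta: 0a->0 0b->1 0c->0 1a->0 1b->1 1c->0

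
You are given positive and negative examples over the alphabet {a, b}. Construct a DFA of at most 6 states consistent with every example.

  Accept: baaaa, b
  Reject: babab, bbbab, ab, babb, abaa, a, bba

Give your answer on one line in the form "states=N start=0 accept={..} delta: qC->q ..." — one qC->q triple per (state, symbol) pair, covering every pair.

states=3 start=0 accept={0,2} delta: 0a->1 0b->0 1a->2 1b->1 2a->1 2b->1

Fold the examples into a partial DFA from state 0: repeatedly fix the first undefined (state, symbol) met by the shortest-then-alphabetical prefix, trying targets in increasing order and rejecting any under which an Accept and a Reject string meet in one state with the same remainder; add a state when all current targets are rejected. Accepting states are where Accept strings end.
a: 0a undefined. 0a->0: no, b/ab meet in 0 with "b" left. Open state 1: 0a->1.
b: 0b undefined. 0b->0: ok.
ab: 1b undefined. 1b->0: no, b/babab meet in 0. 1b->1: ok.
aba: 1a undefined. 1a->0: no, baaaa/babab meet in 0. 1a->1: no, baaaa/babab meet in 1. Open state 2: 1a->2.
abaa: 2a undefined. 2a->0: no, baaaa/bbbab meet in 1. 2a->1: ok.
babab: 2b undefined. 2b->0: no, b/babab meet in 0. 2b->1: ok.
All examples now run through 3 states with every (state, symbol) defined. Accept strings end in {0,2}, Reject strings end in {1}; accept={0,2}.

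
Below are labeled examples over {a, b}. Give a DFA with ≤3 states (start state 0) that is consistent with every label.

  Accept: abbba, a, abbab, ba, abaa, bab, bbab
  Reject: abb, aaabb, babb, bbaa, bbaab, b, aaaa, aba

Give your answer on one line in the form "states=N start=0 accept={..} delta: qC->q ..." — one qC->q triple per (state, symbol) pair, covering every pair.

Grow the machine one transition at a time. Run the examples from 0; the earliest place one falls off (shortest prefix, ties alphabetical) gets sent to the lowest-numbered state that keeps every Accept/Reject pair distinguishable — a pair clashes when both reach the same state with identical unread suffix — and to a fresh state only if none does.
a: 0a undefined. 0a->0: no, a/aaaa meet in 0. Open state 1: 0a->1.
b: 0b undefined. 0b->0: ok.
aa: 1a undefined. 1a->0: ok.
ab: 1b undefined. 1b->0: no, abbba/aba meet in 1. 1b->1: no, abbba/bbaa meet in 0. Open state 2: 1b->2.
aba: 2a undefined. 2a->0: ok.
abb: 2b undefined. 2b->0: ok.
All examples now run through 3 states with every (state, symbol) defined. Accept strings end in {1,2}, Reject strings end in {0}; accept={1,2}.

states=3 start=0 accept={1,2} delta: 0a->1 0b->0 1a->0 1b->2 2a->0 2b->0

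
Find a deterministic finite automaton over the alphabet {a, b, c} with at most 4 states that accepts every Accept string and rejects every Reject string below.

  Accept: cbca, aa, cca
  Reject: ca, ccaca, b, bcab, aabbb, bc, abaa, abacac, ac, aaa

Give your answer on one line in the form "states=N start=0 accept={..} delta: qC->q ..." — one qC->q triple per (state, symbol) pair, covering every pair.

states=4 start=0 accept={1,3} delta: 0a->1 0b->0 0c->2 1a->3 1b->1 1c->0 2a->0 2b->1 2c->1 3a->0 3b->0 3c->2

State merging on the prefix tree: take the shortest (then alphabetical) example prefix whose next move is undefined and point that move at state 0, else 1, else 2, ...; a target is out if some Accept/Reject pair would then sit in one state with the same input left (inseparable). If every existing state is out, open a new one.
a: 0a undefined. 0a->0: no, aa/aaa meet in 0. Open state 1: 0a->1.
b: 0b undefined. 0b->0: ok.
c: 0c undefined. 0c->0: no, cbca/ca meet in 1. 0c->1: no, aa/ca meet in 1 with "a" left. Open state 2: 0c->2.
aa: 1a undefined. 1a->0: no, aa/b meet in 0. 1a->1: no, aa/aaa meet in 1. 1a->2: no, aa/bc meet in 2. Open state 3: 1a->3.
ab: 1b undefined. 1b->0: no, aa/abaa meet in 3. 1b->1: ok.
ac: 1c undefined. 1c->0: ok.
ca: 2a undefined. 2a->0: ok.
cb: 2b undefined. 2b->0: no, cbca/ca meet in 0. 2b->1: ok.
cc: 2c undefined. 2c->0: no, cbca/ccaca meet in 1. 2c->1: ok.
aaa: 3a undefined. 3a->0: ok.
aab: 3b undefined. 3b->0: ok.
abac: 3c undefined. 3c->0: no, cbca/ccaca meet in 1. 3c->1: no, cbca/abacac meet in 1. 3c->2: ok.
All examples now run through 4 states with every (state, symbol) defined. Accept strings end in {1,3}, Reject strings end in {0,2}; accept={1,3}.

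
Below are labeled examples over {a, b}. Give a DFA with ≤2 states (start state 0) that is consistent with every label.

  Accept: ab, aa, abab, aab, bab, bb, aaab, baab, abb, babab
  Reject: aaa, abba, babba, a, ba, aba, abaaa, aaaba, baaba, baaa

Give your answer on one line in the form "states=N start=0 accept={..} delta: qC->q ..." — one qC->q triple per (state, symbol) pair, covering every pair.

states=2 start=0 accept={0} delta: 0a->1 0b->0 1a->0 1b->0

Grow the machine one transition at a time. Run the examples from 0; the earliest place one falls off (shortest prefix, ties alphabetical) gets sent to the lowest-numbered state that keeps every Accept/Reject pair distinguishable — a pair clashes when both reach the same state with identical unread suffix — and to a fresh state only if none does.
a: 0a undefined. 0a->0: no, aa/aaa meet in 0. Open state 1: 0a->1.
b: 0b undefined. 0b->0: ok.
aa: 1a undefined. 1a->0: ok.
ab: 1b undefined. 1b->0: ok.
All examples now run through 2 states with every (state, symbol) defined. Accept strings end in {0}, Reject strings end in {1}; accept={0}.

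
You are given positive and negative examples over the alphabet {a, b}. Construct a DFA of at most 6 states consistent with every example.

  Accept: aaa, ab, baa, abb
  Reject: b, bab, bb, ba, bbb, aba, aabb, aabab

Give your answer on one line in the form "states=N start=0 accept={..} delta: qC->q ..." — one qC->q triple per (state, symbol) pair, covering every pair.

states=3 start=0 accept={1} delta: 0a->1 0b->2 1a->0 1b->1 2a->0 2b->0

Fold the examples into a partial DFA from state 0: repeatedly fix the first undefined (state, symbol) met by the shortest-then-alphabetical prefix, trying targets in increasing order and rejecting any under which an Accept and a Reject string meet in one state with the same remainder; add a state when all current targets are rejected. Accepting states are where Accept strings end.
a: 0a undefined. 0a->0: no, ab/b meet in 0 with "b" left. Open state 1: 0a->1.
b: 0b undefined. 0b->0: no, ab/bab meet in 1 with "b" left. 0b->1: no, ab/bb meet in 1 with "b" left. Open state 2: 0b->2.
aa: 1a undefined. 1a->0: ok.
ab: 1b undefined. 1b->0: no, aaa/aba meet in 1. 1b->1: ok.
ba: 2a undefined. 2a->0: ok.
bb: 2b undefined. 2b->0: ok.
All examples now run through 3 states with every (state, symbol) defined. Accept strings end in {1}, Reject strings end in {0,2}; accept={1}.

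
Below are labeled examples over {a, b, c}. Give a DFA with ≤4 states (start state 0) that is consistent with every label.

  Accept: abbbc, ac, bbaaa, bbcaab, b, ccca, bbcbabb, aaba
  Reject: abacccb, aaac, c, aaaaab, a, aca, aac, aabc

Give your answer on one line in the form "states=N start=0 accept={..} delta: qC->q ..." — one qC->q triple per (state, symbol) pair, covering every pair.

Grow the machine one transition at a time. Run the examples from 0; the earliest place one falls off (shortest prefix, ties alphabetical) gets sent to the lowest-numbered state that keeps every Accept/Reject pair distinguishable — a pair clashes when both reach the same state with identical unread suffix — and to a fresh state only if none does.
a: 0a undefined. 0a->0: no, ac/aaac meet in 0 with "c" left. Open state 1: 0a->1.
b: 0b undefined. 0b->0: ok.
c: 0c undefined. 0c->0: no, b/c meet in 0. 0c->1: ok.
aa: 1a undefined. 1a->0: no, ac/aaac meet in 1 with "c" left. 1a->1: no, ac/aaac meet in 1 with "c" left. Open state 2: 1a->2.
ab: 1b undefined. 1b->0: no, abbbc/c meet in 1. 1b->1: ok.
ac: 1c undefined. 1c->0: ok.
aaa: 2a undefined. 2a->0: ok.
aab: 2b undefined. 2b->0: no, abbbc/aaaaab meet in 0. 2b->1: no, abbbc/aabc meet in 0. 2b->2: no, ccca/aaaaab meet in 2. Open state 3: 2b->3.
aac: 2c undefined. 2c->0: no, abbbc/abacccb meet in 0. 2c->1: ok.
aaba: 3a undefined. 3a->0: ok.
aabc: 3c undefined. 3c->0: no, abbbc/aabc meet in 0. 3c->1: ok.
bbcbabb: 3b undefined. 3b->0: ok.
All examples now run through 4 states with every (state, symbol) defined. Accept strings end in {0,2}, Reject strings end in {1,3}; accept={0,2}.

states=4 start=0 accept={0,2} delta: 0a->1 0b->0 0c->1 1a->2 1b->1 1c->0 2a->0 2b->3 2c->1 3a->0 3b->0 3c->1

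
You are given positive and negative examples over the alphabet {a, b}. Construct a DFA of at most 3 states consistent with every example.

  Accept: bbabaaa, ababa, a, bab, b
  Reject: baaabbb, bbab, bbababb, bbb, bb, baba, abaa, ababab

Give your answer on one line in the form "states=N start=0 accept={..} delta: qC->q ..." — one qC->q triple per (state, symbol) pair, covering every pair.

states=3 start=0 accept={1} delta: 0a->1 0b->1 1a->0 1b->2 2a->1 2b->0

Fold the examples into a partial DFA from state 0: repeatedly fix the first undefined (state, symbol) met by the shortest-then-alphabetical prefix, trying targets in increasing order and rejecting any under which an Accept and a Reject string meet in one state with the same remainder; add a state when all current targets are rejected. Accepting states are where Accept strings end.
a: 0a undefined. 0a->0: no, ababa/baba meet in 0 with "baba" left. Open state 1: 0a->1.
b: 0b undefined. 0b->0: no, bab/bbab meet in 1 with "b" left. 0b->1: ok.
ab: 1b undefined. 1b->0: no, ababa/bbababb meet in 1. 1b->1: no, ababa/baba meet in 1 with "aba" left. Open state 2: 1b->2.
ba: 1a undefined. 1a->0: ok.
aba: 2a undefined. 2a->0: no, bbabaaa/baba meet in 0. 2a->1: ok.
bbb: 2b undefined. 2b->0: ok.
All examples now run through 3 states with every (state, symbol) defined. Accept strings end in {1}, Reject strings end in {0,2}; accept={1}.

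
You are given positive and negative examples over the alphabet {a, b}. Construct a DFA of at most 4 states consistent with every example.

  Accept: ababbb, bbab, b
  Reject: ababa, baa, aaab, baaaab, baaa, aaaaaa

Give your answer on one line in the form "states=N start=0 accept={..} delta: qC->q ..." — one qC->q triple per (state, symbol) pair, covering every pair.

states=3 start=0 accept={0} delta: 0a->1 0b->0 1a->2 1b->0 2a->2 2b->1

Grow the machine one transition at a time. Run the examples from 0; the earliest place one falls off (shortest prefix, ties alphabetical) gets sent to the lowest-numbered state that keeps every Accept/Reject pair distinguishable — a pair clashes when both reach the same state with identical unread suffix — and to a fresh state only if none does.
a: 0a undefined. 0a->0: no, b/aaab meet in 0 with "b" left. Open state 1: 0a->1.
b: 0b undefined. 0b->0: ok.
aa: 1a undefined. 1a->0: no, bbab/aaab meet in 1 with "b" left. 1a->1: no, bbab/aaab meet in 1 with "b" left. Open state 2: 1a->2.
ab: 1b undefined. 1b->0: ok.
aaa: 2a undefined. 2a->0: no, ababbb/aaab meet in 0. 2a->1: no, ababbb/aaab meet in 0. 2a->2: ok.
aaab: 2b undefined. 2b->0: no, ababbb/aaab meet in 0. 2b->1: ok.
All examples now run through 3 states with every (state, symbol) defined. Accept strings end in {0}, Reject strings end in {1,2}; accept={0}.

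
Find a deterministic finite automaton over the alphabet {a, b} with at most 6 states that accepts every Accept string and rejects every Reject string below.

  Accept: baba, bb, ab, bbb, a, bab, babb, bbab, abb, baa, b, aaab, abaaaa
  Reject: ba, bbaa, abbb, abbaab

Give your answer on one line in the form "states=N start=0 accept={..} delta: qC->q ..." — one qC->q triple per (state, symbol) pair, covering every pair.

Grow the machine one transition at a time. Run the examples from 0; the earliest place one falls off (shortest prefix, ties alphabetical) gets sent to the lowest-numbered state that keeps every Accept/Reject pair distinguishable — a pair clashes when both reach the same state with identical unread suffix — and to a fresh state only if none does.
a: 0a undefined. 0a->0: no, bbb/abbb meet in 0 with "bbb" left. Open state 1: 0a->1.
b: 0b undefined. 0b->0: no, a/ba meet in 1. 0b->1: ok.
aa: 1a undefined. 1a->0: no, baba/ba meet in 0. 1a->1: no, a/ba meet in 1. Open state 2: 1a->2.
ab: 1b undefined. 1b->0: no, bb/abbb meet in 0. 1b->1: no, bb/abbb meet in 1. 1b->2: no, bb/ba meet in 2. Open state 3: 1b->3.
aaa: 2a undefined. 2a->0: ok.
aba: 3a undefined. 3a->0: no, a/bbaa meet in 1. 3a->1: ok.
abb: 3b undefined. 3b->0: no, a/abbb meet in 1. 3b->1: no, bb/abbb meet in 3. 3b->2: no, bb/abbaab meet in 3. 3b->3: no, bb/abbb meet in 3. Open state 4: 3b->4.
bab: 2b undefined. 2b->0: ok.
abba: 4a undefined. 4a->0: no, bb/abbaab meet in 3. 4a->1: no, bab/abbaab meet in 0. 4a->2: no, baba/abbaab meet in 1. 4a->3: no, bb/abbaab meet in 3. 4a->4: ok.
abbb: 4b undefined. 4b->0: no, bab/abbb meet in 0. 4b->1: no, baba/abbb meet in 1. 4b->2: ok.
All examples now run through 5 states with every (state, symbol) defined. Accept strings end in {0,1,3,4}, Reject strings end in {2}; accept={0,1,3,4}.

states=5 start=0 accept={0,1,3,4} delta: 0a->1 0b->1 1a->2 1b->3 2a->0 2b->0 3a->1 3b->4 4a->4 4b->2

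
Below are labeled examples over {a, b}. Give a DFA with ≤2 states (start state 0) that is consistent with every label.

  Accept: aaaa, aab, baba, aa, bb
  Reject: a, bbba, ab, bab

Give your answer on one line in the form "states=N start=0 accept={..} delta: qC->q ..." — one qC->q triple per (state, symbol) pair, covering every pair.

Grow the machine one transition at a time. Run the examples from 0; the earliest place one falls off (shortest prefix, ties alphabetical) gets sent to the lowest-numbered state that keeps every Accept/Reject pair distinguishable — a pair clashes when both reach the same state with identical unread suffix — and to a fresh state only if none does.
a: 0a undefined. 0a->0: no, aaaa/a meet in 0. Open state 1: 0a->1.
b: 0b undefined. 0b->0: ok.
aa: 1a undefined. 1a->0: ok.
ab: 1b undefined. 1b->0: no, aaaa/ab meet in 0. 1b->1: ok.
All examples now run through 2 states with every (state, symbol) defined. Accept strings end in {0}, Reject strings end in {1}; accept={0}.

states=2 start=0 accept={0} delta: 0a->1 0b->0 1a->0 1b->1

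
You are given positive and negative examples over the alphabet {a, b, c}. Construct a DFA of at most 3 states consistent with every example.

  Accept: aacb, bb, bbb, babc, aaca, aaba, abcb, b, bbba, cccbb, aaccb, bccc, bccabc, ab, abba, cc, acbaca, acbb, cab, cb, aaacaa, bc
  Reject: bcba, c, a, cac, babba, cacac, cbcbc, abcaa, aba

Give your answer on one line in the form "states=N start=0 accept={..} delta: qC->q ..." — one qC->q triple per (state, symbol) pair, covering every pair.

states=3 start=0 accept={0,2} delta: 0a->1 0b->2 0c->1 1a->0 1b->0 1c->0 2a->0 2b->0 2c->2

Grow the machine one transition at a time. Run the examples from 0; the earliest place one falls off (shortest prefix, ties alphabetical) gets sent to the lowest-numbered state that keeps every Accept/Reject pair distinguishable — a pair clashes when both reach the same state with identical unread suffix — and to a fresh state only if none does.
a: 0a undefined. 0a->0: no, aaba/aba meet in 0 with "ba" left. Open state 1: 0a->1.
b: 0b undefined. 0b->0: no, bbba/a meet in 1. 0b->1: no, b/a meet in 1. Open state 2: 0b->2.
c: 0c undefined. 0c->0: no, cc/c meet in 0. 0c->1: ok.
aa: 1a undefined. 1a->0: ok.
ab: 1b undefined. 1b->0: ok.
ac: 1c undefined. 1c->0: ok.
ba: 2a undefined. 2a->0: ok.
bb: 2b undefined. 2b->0: ok.
bc: 2c undefined. 2c->0: no, aacb/bcba meet in 0. 2c->1: no, babc/bcba meet in 1. 2c->2: ok.
All examples now run through 3 states with every (state, symbol) defined. Accept strings end in {0,2}, Reject strings end in {1}; accept={0,2}.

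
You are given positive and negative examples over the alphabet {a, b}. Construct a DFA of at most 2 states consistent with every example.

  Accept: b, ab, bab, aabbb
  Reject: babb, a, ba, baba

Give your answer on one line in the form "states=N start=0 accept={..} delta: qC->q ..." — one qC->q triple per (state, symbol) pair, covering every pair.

Fold the examples into a partial DFA from state 0: repeatedly fix the first undefined (state, symbol) met by the shortest-then-alphabetical prefix, trying targets in increasing order and rejecting any under which an Accept and a Reject string meet in one state with the same remainder; add a state when all current targets are rejected. Accepting states are where Accept strings end.
a: 0a undefined. 0a->0: ok.
b: 0b undefined. 0b->0: no, b/babb meet in 0. Open state 1: 0b->1.
ba: 1a undefined. 1a->0: ok.
aabb: 1b undefined. 1b->0: ok.
All examples now run through 2 states with every (state, symbol) defined. Accept strings end in {1}, Reject strings end in {0}; accept={1}.

states=2 start=0 accept={1} delta: 0a->0 0b->1 1a->0 1b->0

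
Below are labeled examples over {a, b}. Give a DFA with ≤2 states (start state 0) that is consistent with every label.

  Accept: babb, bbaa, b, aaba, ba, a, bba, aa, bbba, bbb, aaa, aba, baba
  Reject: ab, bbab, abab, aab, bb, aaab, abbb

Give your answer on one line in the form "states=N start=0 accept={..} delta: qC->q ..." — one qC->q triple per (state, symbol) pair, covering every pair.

State merging on the prefix tree: take the shortest (then alphabetical) example prefix whose next move is undefined and point that move at state 0, else 1, else 2, ...; a target is out if some Accept/Reject pair would then sit in one state with the same input left (inseparable). If every existing state is out, open a new one.
a: 0a undefined. 0a->0: no, b/ab meet in 0 with "b" left. Open state 1: 0a->1.
b: 0b undefined. 0b->0: no, b/bb meet in 0. 0b->1: ok.
aa: 1a undefined. 1a->0: no, babb/ab meet in 1 with "b" left. 1a->1: ok.
ab: 1b undefined. 1b->0: ok.
All examples now run through 2 states with every (state, symbol) defined. Accept strings end in {1}, Reject strings end in {0}; accept={1}.

states=2 start=0 accept={1} delta: 0a->1 0b->1 1a->1 1b->0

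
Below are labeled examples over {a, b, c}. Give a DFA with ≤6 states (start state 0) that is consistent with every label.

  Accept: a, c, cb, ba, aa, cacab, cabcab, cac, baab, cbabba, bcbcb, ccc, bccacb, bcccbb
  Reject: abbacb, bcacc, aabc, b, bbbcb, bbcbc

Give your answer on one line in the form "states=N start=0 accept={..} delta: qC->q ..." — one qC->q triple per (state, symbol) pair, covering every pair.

states=6 start=0 accept={0,2,4} delta: 0a->0 0b->1 0c->2 1a->2 1b->1 1c->3 2a->2 2b->0 2c->4 3a->1 3b->3 3c->5 4a->2 4b->5 4c->0 5a->0 5b->0 5c->4

Grow the machine one transition at a time. Run the examples from 0; the earliest place one falls off (shortest prefix, ties alphabetical) gets sent to the lowest-numbered state that keeps every Accept/Reject pair distinguishable — a pair clashes when both reach the same state with identical unread suffix — and to a fresh state only if none does.
a: 0a undefined. 0a->0: ok.
b: 0b undefined. 0b->0: no, a/b meet in 0. Open state 1: 0b->1.
c: 0c undefined. 0c->0: no, cb/b meet in 1. 0c->1: no, c/b meet in 1. Open state 2: 0c->2.
ba: 1a undefined. 1a->0: no, baab/b meet in 1. 1a->1: no, ba/b meet in 1. 1a->2: ok.
bb: 1b undefined. 1b->0: no, cb/abbacb meet in 2 with "b" left. 1b->1: ok.
bc: 1c undefined. 1c->0: no, a/aabc meet in 0. 1c->1: no, bcbcb/aabc meet in 1. 1c->2: no, c/aabc meet in 2. Open state 3: 1c->3.
ca: 2a undefined. 2a->0: no, cacab/b meet in 1. 2a->1: no, cac/aabc meet in 3. 2a->2: ok.
cb: 2b undefined. 2b->0: ok.
cc: 2c undefined. 2c->0: no, cacab/abbacb meet in 1. 2c->1: no, cac/abbacb meet in 1. 2c->2: no, a/abbacb meet in 0. 2c->3: no, cac/aabc meet in 3. Open state 4: 2c->4.
bca: 3a undefined. 3a->0: no, cac/bcacc meet in 4. 3a->1: ok.
bcb: 3b undefined. 3b->0: no, a/bbbcb meet in 0. 3b->1: no, bcbcb/b meet in 1. 3b->2: no, c/bbbcb meet in 2. 3b->3: ok.
bcc: 3c undefined. 3c->0: no, a/bcacc meet in 0. 3c->1: no, bcbcb/bcacc meet in 1. 3c->2: no, c/bcacc meet in 2. 3c->3: no, bcbcb/bcacc meet in 3. 3c->4: no, cac/bcacc meet in 4. Open state 5: 3c->5.
ccc: 4c undefined. 4c->0: ok.
bcca: 5a undefined. 5a->0: ok.
bccc: 5c undefined. 5c->0: no, bcccbb/b meet in 1. 5c->1: no, bcccbb/b meet in 1. 5c->2: no, bcccbb/b meet in 1. 5c->3: no, bcccbb/aabc meet in 3. 5c->4: ok.
caca: 4a undefined. 4a->0: no, cacab/b meet in 1. 4a->1: no, cacab/b meet in 1. 4a->2: ok.
bcbcb: 5b undefined. 5b->0: ok.
bcccb: 4b undefined. 4b->0: no, a/abbacb meet in 0. 4b->1: no, bcccbb/abbacb meet in 1. 4b->2: no, c/abbacb meet in 2. 4b->3: no, bcccbb/abbacb meet in 3. 4b->4: no, cac/abbacb meet in 4. 4b->5: ok.
All examples now run through 6 states with every (state, symbol) defined. Accept strings end in {0,2,4}, Reject strings end in {1,3,5}; accept={0,2,4}.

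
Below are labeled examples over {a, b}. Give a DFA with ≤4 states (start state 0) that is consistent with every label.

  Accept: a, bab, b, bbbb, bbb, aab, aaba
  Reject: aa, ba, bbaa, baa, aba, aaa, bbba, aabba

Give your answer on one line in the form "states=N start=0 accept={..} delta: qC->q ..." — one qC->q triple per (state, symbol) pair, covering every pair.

Fold the examples into a partial DFA from state 0: repeatedly fix the first undefined (state, symbol) met by the shortest-then-alphabetical prefix, trying targets in increasing order and rejecting any under which an Accept and a Reject string meet in one state with the same remainder; add a state when all current targets are rejected. Accepting states are where Accept strings end.
a: 0a undefined. 0a->0: no, a/aa meet in 0. Open state 1: 0a->1.
b: 0b undefined. 0b->0: no, a/ba meet in 1. 0b->1: ok.
aa: 1a undefined. 1a->0: no, a/baa meet in 1. 1a->1: no, a/aa meet in 1. Open state 2: 1a->2.
ab: 1b undefined. 1b->0: no, a/aba meet in 1. 1b->1: ok.
aaa: 2a undefined. 2a->0: ok.
aab: 2b undefined. 2b->0: no, bab/bbaa meet in 0. 2b->1: no, aaba/aa meet in 2. 2b->2: no, bab/aa meet in 2. Open state 3: 2b->3.
aaba: 3a undefined. 3a->0: no, aaba/bbaa meet in 0. 3a->1: ok.
aabb: 3b undefined. 3b->0: no, a/aabba meet in 1. 3b->1: ok.
All examples now run through 4 states with every (state, symbol) defined. Accept strings end in {1,3}, Reject strings end in {0,2}; accept={1,3}.

states=4 start=0 accept={1,3} delta: 0a->1 0b->1 1a->2 1b->1 2a->0 2b->3 3a->1 3b->1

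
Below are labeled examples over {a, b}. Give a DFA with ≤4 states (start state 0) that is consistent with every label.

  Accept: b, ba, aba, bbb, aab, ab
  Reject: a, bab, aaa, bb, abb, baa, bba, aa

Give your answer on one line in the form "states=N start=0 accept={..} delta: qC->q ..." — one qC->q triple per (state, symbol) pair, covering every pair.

Fold the examples into a partial DFA from state 0: repeatedly fix the first undefined (state, symbol) met by the shortest-then-alphabetical prefix, trying targets in increasing order and rejecting any under which an Accept and a Reject string meet in one state with the same remainder; add a state when all current targets are rejected. Accepting states are where Accept strings end.
a: 0a undefined. 0a->0: ok.
b: 0b undefined. 0b->0: no, b/a meet in 0. Open state 1: 0b->1.
ba: 1a undefined. 1a->0: no, b/bab meet in 1. 1a->1: no, b/baa meet in 1. Open state 2: 1a->2.
bb: 1b undefined. 1b->0: ok.
baa: 2a undefined. 2a->0: ok.
bab: 2b undefined. 2b->0: ok.
All examples now run through 3 states with every (state, symbol) defined. Accept strings end in {1,2}, Reject strings end in {0}; accept={1,2}.

states=3 start=0 accept={1,2} delta: 0a->0 0b->1 1a->2 1b->0 2a->0 2b->0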